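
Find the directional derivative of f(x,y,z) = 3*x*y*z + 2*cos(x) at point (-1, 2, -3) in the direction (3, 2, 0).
6*sqrt(13)*(-6 + sin(1))/13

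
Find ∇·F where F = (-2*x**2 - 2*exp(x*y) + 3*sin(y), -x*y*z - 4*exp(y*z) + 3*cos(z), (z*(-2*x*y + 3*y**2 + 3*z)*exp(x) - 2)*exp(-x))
-2*x*y - x*z - 4*x + 3*y**2 - 2*y*exp(x*y) - 4*z*exp(y*z) + 6*z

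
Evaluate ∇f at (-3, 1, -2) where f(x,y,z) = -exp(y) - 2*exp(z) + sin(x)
(cos(3), -E, -2*exp(-2))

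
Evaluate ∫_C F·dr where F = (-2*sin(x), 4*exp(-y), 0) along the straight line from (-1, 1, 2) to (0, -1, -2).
-8*sinh(1) - 2*cos(1) + 2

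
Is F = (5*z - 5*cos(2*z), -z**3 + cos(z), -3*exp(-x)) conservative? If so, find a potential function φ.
No, ∇×F = (3*z**2 + sin(z), 10*sin(2*z) + 5 - 3*exp(-x), 0) ≠ 0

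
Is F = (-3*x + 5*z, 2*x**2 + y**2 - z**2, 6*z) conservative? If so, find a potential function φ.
No, ∇×F = (2*z, 5, 4*x) ≠ 0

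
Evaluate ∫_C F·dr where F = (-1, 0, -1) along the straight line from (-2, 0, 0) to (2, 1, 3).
-7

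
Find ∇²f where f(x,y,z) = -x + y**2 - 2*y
2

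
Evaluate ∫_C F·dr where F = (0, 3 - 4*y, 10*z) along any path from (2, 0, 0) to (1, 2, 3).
43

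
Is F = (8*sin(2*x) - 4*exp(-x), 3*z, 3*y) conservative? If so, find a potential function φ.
Yes, F is conservative. φ = 3*y*z - 4*cos(2*x) + 4*exp(-x)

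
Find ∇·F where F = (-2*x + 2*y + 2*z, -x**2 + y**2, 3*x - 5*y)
2*y - 2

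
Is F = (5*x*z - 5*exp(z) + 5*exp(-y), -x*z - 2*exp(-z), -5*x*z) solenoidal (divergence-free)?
No, ∇·F = -5*x + 5*z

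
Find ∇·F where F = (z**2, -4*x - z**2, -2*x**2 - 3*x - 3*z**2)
-6*z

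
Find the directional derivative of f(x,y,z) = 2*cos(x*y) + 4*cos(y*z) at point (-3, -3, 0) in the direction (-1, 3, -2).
6*sqrt(14)*sin(9)/7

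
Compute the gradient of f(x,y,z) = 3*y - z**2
(0, 3, -2*z)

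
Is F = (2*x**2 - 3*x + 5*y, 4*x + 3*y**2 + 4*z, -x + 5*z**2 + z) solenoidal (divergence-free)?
No, ∇·F = 4*x + 6*y + 10*z - 2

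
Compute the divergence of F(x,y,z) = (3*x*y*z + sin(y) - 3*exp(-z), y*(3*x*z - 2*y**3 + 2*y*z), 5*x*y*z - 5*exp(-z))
5*x*y + 3*x*z - 8*y**3 + 7*y*z + 5*exp(-z)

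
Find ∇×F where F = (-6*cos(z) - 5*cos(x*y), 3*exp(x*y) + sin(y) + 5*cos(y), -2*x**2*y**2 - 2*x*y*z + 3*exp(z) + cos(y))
(-4*x**2*y - 2*x*z - sin(y), 4*x*y**2 + 2*y*z + 6*sin(z), -5*x*sin(x*y) + 3*y*exp(x*y))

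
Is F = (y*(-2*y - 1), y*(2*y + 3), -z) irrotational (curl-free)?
No, ∇×F = (0, 0, 4*y + 1)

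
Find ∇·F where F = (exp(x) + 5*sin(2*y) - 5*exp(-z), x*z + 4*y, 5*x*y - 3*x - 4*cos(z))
exp(x) + 4*sin(z) + 4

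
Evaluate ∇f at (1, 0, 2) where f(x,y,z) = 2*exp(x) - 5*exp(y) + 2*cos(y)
(2*E, -5, 0)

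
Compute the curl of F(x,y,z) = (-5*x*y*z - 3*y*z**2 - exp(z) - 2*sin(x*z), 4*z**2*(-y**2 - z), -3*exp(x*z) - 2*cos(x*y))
(2*x*sin(x*y) + 8*y**2*z + 12*z**2, -5*x*y - 2*x*cos(x*z) - 6*y*z - 2*y*sin(x*y) + 3*z*exp(x*z) - exp(z), z*(5*x + 3*z))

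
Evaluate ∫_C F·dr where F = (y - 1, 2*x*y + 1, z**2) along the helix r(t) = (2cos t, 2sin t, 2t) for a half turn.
-2*pi + 44/3 + 8*pi**3/3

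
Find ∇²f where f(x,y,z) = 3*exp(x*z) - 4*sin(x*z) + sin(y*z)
3*x**2*exp(x*z) + 4*x**2*sin(x*z) - y**2*sin(y*z) + z**2*(3*exp(x*z) + 4*sin(x*z)) - z**2*sin(y*z)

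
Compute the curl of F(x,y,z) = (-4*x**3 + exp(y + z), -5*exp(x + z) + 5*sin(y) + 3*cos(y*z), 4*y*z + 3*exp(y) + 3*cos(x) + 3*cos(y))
(3*y*sin(y*z) + 4*z + 3*exp(y) + 5*exp(x + z) - 3*sin(y), exp(y + z) + 3*sin(x), -5*exp(x + z) - exp(y + z))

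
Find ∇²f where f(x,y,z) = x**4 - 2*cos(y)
12*x**2 + 2*cos(y)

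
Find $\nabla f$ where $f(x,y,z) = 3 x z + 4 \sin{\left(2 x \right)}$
(3*z + 8*cos(2*x), 0, 3*x)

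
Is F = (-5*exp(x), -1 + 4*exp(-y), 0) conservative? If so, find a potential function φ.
Yes, F is conservative. φ = -y - 5*exp(x) - 4*exp(-y)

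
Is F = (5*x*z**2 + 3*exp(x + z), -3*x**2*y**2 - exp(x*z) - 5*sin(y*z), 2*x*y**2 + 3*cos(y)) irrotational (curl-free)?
No, ∇×F = (4*x*y + x*exp(x*z) + 5*y*cos(y*z) - 3*sin(y), 10*x*z - 2*y**2 + 3*exp(x + z), -6*x*y**2 - z*exp(x*z))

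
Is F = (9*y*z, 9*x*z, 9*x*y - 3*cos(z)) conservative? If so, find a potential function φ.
Yes, F is conservative. φ = 9*x*y*z - 3*sin(z)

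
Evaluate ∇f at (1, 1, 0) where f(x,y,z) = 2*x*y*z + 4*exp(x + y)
(4*exp(2), 4*exp(2), 2)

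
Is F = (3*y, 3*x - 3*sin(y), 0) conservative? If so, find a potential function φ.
Yes, F is conservative. φ = 3*x*y + 3*cos(y)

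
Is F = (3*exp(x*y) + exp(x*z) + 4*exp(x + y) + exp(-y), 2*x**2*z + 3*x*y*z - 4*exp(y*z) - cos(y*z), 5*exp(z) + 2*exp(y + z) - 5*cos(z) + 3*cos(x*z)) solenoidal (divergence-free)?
No, ∇·F = 3*x*z - 3*x*sin(x*z) + 3*y*exp(x*y) + z*exp(x*z) - 4*z*exp(y*z) + z*sin(y*z) + 5*exp(z) + 4*exp(x + y) + 2*exp(y + z) + 5*sin(z)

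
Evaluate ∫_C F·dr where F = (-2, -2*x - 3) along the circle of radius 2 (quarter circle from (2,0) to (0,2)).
-2*pi - 2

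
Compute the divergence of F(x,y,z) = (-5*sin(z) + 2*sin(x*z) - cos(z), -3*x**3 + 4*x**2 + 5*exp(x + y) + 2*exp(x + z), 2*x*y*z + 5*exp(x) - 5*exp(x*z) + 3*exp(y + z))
2*x*y - 5*x*exp(x*z) + 2*z*cos(x*z) + 5*exp(x + y) + 3*exp(y + z)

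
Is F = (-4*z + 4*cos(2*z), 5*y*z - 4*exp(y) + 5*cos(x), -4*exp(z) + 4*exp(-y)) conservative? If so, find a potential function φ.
No, ∇×F = (-5*y - 4*exp(-y), -8*sin(2*z) - 4, -5*sin(x)) ≠ 0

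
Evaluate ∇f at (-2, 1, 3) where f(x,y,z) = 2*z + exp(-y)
(0, -exp(-1), 2)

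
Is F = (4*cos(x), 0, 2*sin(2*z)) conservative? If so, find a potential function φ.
Yes, F is conservative. φ = 4*sin(x) - cos(2*z)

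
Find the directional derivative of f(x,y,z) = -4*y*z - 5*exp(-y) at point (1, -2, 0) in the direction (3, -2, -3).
sqrt(22)*(-5*exp(2) - 12)/11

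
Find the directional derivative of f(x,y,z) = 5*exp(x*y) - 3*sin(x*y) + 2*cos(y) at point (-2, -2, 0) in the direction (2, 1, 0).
2*sqrt(5)*(-15*exp(4) + 9*cos(4) + sin(2))/5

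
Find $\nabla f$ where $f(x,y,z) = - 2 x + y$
(-2, 1, 0)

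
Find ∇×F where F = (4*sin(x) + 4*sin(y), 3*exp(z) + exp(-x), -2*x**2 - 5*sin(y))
(-3*exp(z) - 5*cos(y), 4*x, -4*cos(y) - exp(-x))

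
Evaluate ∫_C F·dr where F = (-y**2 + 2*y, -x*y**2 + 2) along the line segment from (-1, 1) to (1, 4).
-11/2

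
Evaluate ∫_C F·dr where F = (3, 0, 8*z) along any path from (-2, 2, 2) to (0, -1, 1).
-6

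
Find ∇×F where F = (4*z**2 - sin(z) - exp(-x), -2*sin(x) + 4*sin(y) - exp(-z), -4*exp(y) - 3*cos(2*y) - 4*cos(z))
(-4*exp(y) + 6*sin(2*y) - exp(-z), 8*z - cos(z), -2*cos(x))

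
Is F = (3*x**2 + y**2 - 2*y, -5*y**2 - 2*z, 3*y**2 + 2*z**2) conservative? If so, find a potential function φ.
No, ∇×F = (6*y + 2, 0, 2 - 2*y) ≠ 0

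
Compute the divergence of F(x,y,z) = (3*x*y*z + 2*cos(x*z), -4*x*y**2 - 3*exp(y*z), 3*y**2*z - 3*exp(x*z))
-8*x*y - 3*x*exp(x*z) + 3*y**2 + 3*y*z - 3*z*exp(y*z) - 2*z*sin(x*z)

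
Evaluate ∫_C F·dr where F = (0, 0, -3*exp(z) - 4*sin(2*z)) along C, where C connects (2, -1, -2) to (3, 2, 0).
-1 + 3*exp(-2) - 2*cos(4)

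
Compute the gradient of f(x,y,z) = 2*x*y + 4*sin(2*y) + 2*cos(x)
(2*y - 2*sin(x), 2*x + 8*cos(2*y), 0)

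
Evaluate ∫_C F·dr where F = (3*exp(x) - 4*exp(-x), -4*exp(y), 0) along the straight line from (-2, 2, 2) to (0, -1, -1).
-4*exp(-1) - 3*exp(-2) + 7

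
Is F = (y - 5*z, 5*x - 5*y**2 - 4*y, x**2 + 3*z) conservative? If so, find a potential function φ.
No, ∇×F = (0, -2*x - 5, 4) ≠ 0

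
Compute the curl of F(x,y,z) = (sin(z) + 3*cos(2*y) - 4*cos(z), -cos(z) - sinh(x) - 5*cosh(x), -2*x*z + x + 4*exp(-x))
(-sin(z), 2*z + 4*sin(z) + cos(z) - 1 + 4*exp(-x), 6*sin(2*y) - 5*sinh(x) - cosh(x))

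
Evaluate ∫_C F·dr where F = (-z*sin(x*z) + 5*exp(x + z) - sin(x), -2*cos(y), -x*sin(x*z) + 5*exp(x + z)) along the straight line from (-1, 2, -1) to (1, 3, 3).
cos(3) - 5*exp(-2) - cos(1) - 2*sin(3) + 2*sin(2) + 5*exp(4)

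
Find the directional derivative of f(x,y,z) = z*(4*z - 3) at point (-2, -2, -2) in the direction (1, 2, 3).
-57*sqrt(14)/14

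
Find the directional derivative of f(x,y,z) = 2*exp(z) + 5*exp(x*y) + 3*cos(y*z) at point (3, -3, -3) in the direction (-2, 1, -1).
sqrt(6)*(45 - 2*exp(6))*exp(-9)/6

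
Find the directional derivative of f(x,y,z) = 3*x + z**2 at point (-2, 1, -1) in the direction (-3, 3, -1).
-7*sqrt(19)/19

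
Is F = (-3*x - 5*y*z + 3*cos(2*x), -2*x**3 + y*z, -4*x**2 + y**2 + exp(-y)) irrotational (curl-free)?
No, ∇×F = (y - exp(-y), 8*x - 5*y, -6*x**2 + 5*z)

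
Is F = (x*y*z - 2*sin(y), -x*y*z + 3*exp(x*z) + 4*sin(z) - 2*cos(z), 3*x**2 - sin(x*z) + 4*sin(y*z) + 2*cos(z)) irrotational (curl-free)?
No, ∇×F = (x*y - 3*x*exp(x*z) + 4*z*cos(y*z) - 2*sin(z) - 4*cos(z), x*y - 6*x + z*cos(x*z), -x*z - y*z + 3*z*exp(x*z) + 2*cos(y))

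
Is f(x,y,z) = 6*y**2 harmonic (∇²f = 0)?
No, ∇²f = 12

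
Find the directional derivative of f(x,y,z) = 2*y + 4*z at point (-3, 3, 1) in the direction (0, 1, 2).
2*sqrt(5)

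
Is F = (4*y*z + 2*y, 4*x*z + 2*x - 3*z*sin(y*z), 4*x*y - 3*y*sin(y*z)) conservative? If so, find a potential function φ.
Yes, F is conservative. φ = 4*x*y*z + 2*x*y + 3*cos(y*z)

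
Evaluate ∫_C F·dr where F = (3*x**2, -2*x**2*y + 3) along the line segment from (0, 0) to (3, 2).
15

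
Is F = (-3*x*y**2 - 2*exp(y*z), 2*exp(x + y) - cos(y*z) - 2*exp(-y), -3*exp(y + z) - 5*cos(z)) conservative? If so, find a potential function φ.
No, ∇×F = (-y*sin(y*z) - 3*exp(y + z), -2*y*exp(y*z), 6*x*y + 2*z*exp(y*z) + 2*exp(x + y)) ≠ 0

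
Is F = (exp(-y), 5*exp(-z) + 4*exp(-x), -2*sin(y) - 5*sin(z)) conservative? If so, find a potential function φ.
No, ∇×F = (-2*cos(y) + 5*exp(-z), 0, exp(-y) - 4*exp(-x)) ≠ 0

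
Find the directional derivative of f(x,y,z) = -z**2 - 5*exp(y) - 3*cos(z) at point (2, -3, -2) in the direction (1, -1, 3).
sqrt(11)*(5 + 3*(4 - 3*sin(2))*exp(3))*exp(-3)/11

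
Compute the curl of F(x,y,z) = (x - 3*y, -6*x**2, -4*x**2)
(0, 8*x, 3 - 12*x)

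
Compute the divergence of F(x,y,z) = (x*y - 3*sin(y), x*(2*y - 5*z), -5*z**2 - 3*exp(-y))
2*x + y - 10*z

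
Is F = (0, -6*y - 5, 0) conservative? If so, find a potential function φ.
Yes, F is conservative. φ = y*(-3*y - 5)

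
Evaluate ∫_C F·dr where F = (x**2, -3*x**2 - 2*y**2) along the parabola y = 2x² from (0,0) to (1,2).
-8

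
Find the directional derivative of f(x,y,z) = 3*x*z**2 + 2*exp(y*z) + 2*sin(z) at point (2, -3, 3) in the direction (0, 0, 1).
2*cos(3) - 6*exp(-9) + 36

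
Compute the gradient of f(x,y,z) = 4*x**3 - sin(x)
(12*x**2 - cos(x), 0, 0)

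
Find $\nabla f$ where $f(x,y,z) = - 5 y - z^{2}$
(0, -5, -2*z)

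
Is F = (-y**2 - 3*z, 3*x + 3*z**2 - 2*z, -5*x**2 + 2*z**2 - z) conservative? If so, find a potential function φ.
No, ∇×F = (2 - 6*z, 10*x - 3, 2*y + 3) ≠ 0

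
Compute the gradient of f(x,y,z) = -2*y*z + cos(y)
(0, -2*z - sin(y), -2*y)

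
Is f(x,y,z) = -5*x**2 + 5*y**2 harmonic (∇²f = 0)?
Yes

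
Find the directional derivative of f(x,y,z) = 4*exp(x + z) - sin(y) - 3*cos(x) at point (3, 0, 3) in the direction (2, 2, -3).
2*sqrt(17)*(-2*exp(6) - 1 + 3*sin(3))/17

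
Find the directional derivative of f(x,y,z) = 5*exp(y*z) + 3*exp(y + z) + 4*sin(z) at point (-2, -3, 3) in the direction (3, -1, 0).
3*sqrt(10)*(-exp(9) - 5)*exp(-9)/10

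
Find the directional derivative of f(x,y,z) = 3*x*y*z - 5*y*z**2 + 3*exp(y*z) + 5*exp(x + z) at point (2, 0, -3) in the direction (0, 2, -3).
3*sqrt(13)*(-48*E - 5)*exp(-1)/13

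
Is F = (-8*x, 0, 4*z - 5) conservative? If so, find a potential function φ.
Yes, F is conservative. φ = -4*x**2 + 2*z**2 - 5*z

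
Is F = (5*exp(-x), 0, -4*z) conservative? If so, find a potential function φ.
Yes, F is conservative. φ = -2*z**2 - 5*exp(-x)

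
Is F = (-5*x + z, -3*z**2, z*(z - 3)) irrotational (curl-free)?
No, ∇×F = (6*z, 1, 0)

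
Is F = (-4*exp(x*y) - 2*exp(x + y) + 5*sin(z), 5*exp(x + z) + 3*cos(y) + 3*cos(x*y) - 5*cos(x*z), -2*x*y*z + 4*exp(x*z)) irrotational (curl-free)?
No, ∇×F = (-2*x*z - 5*x*sin(x*z) - 5*exp(x + z), 2*y*z - 4*z*exp(x*z) + 5*cos(z), 4*x*exp(x*y) - 3*y*sin(x*y) + 5*z*sin(x*z) + 2*exp(x + y) + 5*exp(x + z))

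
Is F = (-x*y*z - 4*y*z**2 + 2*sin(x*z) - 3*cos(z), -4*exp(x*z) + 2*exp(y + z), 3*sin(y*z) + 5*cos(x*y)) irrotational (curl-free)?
No, ∇×F = (4*x*exp(x*z) - 5*x*sin(x*y) + 3*z*cos(y*z) - 2*exp(y + z), -x*y + 2*x*cos(x*z) - 8*y*z + 5*y*sin(x*y) + 3*sin(z), z*(x + 4*z - 4*exp(x*z)))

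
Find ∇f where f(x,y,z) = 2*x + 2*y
(2, 2, 0)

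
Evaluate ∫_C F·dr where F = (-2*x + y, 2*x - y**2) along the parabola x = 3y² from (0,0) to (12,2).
-344/3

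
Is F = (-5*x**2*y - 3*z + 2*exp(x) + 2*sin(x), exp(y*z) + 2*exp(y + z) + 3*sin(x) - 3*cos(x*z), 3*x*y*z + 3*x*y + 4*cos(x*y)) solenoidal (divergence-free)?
No, ∇·F = -7*x*y + z*exp(y*z) + 2*exp(x) + 2*exp(y + z) + 2*cos(x)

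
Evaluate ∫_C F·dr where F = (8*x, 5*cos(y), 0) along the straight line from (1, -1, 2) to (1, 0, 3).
5*sin(1)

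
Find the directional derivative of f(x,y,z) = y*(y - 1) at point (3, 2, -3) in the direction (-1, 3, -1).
9*sqrt(11)/11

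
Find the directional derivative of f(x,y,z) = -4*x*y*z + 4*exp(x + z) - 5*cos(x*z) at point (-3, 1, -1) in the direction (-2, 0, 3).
sqrt(13)*(-35*exp(4)*sin(3) + 4 + 28*exp(4))*exp(-4)/13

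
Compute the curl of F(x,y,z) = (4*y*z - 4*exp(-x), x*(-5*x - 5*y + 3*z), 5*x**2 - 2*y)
(-3*x - 2, -10*x + 4*y, -10*x - 5*y - z)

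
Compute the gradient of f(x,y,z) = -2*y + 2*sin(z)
(0, -2, 2*cos(z))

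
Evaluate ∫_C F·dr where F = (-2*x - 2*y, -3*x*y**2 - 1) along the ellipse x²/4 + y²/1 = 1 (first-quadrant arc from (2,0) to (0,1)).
5*pi/8 + 3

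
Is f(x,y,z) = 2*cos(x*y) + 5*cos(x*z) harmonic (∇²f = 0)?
No, ∇²f = -2*x**2*cos(x*y) - 5*x**2*cos(x*z) - 2*y**2*cos(x*y) - 5*z**2*cos(x*z)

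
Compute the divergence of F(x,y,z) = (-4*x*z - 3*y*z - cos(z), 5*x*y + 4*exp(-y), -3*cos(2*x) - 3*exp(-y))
5*x - 4*z - 4*exp(-y)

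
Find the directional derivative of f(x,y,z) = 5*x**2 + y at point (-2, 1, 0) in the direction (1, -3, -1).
-23*sqrt(11)/11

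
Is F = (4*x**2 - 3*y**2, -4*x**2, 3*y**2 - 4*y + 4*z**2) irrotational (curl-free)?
No, ∇×F = (6*y - 4, 0, -8*x + 6*y)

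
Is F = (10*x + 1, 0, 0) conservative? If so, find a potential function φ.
Yes, F is conservative. φ = x*(5*x + 1)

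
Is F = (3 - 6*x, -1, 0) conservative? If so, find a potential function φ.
Yes, F is conservative. φ = -3*x**2 + 3*x - y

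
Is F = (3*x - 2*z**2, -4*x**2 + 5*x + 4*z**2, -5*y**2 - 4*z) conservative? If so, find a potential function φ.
No, ∇×F = (-10*y - 8*z, -4*z, 5 - 8*x) ≠ 0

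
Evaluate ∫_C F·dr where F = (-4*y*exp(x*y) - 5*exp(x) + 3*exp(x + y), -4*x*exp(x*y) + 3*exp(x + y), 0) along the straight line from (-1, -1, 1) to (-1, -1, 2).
0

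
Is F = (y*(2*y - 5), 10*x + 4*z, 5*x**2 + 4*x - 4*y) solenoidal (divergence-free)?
Yes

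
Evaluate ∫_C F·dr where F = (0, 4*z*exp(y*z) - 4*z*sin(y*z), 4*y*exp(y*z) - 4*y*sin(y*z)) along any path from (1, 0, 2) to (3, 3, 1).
-8 + 4*cos(3) + 4*exp(3)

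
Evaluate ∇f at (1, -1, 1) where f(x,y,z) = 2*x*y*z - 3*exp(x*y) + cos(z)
(-2 + 3*exp(-1), 2 - 3*exp(-1), -2 - sin(1))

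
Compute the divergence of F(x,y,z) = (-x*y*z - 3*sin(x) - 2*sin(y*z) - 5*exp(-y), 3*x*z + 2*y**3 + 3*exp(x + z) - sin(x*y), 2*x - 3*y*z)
-x*cos(x*y) + 6*y**2 - y*z - 3*y - 3*cos(x)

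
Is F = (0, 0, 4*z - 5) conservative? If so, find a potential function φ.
Yes, F is conservative. φ = z*(2*z - 5)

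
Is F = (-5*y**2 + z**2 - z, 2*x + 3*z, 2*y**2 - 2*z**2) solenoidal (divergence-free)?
No, ∇·F = -4*z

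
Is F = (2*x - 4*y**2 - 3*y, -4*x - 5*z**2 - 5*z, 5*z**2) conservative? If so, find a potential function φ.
No, ∇×F = (10*z + 5, 0, 8*y - 1) ≠ 0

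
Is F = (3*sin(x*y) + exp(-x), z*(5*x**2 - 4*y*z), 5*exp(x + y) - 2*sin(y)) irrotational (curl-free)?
No, ∇×F = (-5*x**2 + 8*y*z + 5*exp(x + y) - 2*cos(y), -5*exp(x + y), x*(10*z - 3*cos(x*y)))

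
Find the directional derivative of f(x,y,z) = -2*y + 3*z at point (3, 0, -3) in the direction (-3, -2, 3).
13*sqrt(22)/22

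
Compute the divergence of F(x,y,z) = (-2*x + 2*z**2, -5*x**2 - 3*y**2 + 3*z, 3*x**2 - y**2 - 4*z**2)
-6*y - 8*z - 2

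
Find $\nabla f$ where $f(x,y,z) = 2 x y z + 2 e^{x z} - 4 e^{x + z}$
(2*y*z + 2*z*exp(x*z) - 4*exp(x + z), 2*x*z, 2*x*y + 2*x*exp(x*z) - 4*exp(x + z))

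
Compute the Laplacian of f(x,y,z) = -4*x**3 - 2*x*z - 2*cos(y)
-24*x + 2*cos(y)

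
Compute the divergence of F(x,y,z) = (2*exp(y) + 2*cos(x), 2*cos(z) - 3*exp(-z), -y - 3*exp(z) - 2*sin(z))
-3*exp(z) - 2*sin(x) - 2*cos(z)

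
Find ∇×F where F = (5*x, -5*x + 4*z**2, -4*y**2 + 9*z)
(-8*y - 8*z, 0, -5)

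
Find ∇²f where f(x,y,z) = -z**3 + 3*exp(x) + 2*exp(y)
-6*z + 3*exp(x) + 2*exp(y)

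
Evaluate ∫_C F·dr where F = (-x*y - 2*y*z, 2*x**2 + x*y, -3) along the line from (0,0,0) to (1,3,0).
4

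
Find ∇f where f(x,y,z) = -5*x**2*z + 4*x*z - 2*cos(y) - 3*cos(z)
(2*z*(2 - 5*x), 2*sin(y), -5*x**2 + 4*x + 3*sin(z))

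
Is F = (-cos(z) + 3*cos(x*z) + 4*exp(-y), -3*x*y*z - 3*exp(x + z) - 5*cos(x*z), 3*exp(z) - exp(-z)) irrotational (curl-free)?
No, ∇×F = (3*x*y - 5*x*sin(x*z) + 3*exp(x + z), -3*x*sin(x*z) + sin(z), -3*y*z + 5*z*sin(x*z) - 3*exp(x + z) + 4*exp(-y))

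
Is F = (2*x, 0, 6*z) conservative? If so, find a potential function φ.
Yes, F is conservative. φ = x**2 + 3*z**2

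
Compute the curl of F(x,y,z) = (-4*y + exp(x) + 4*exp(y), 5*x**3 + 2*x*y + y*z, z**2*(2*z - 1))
(-y, 0, 15*x**2 + 2*y - 4*exp(y) + 4)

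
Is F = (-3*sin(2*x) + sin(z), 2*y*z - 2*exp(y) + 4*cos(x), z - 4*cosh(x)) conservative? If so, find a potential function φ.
No, ∇×F = (-2*y, cos(z) + 4*sinh(x), -4*sin(x)) ≠ 0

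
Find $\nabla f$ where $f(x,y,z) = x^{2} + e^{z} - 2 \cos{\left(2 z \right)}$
(2*x, 0, exp(z) + 4*sin(2*z))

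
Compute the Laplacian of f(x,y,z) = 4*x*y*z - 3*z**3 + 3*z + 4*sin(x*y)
-4*x**2*sin(x*y) - 4*y**2*sin(x*y) - 18*z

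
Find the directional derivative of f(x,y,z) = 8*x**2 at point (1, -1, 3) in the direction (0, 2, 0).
0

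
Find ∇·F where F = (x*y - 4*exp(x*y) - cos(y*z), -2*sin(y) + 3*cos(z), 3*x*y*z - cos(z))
3*x*y - 4*y*exp(x*y) + y + sin(z) - 2*cos(y)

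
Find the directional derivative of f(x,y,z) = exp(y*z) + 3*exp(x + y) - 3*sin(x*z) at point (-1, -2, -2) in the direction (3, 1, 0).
sqrt(10)*(-exp(7) + 9*exp(3)*cos(2) + 6)*exp(-3)/5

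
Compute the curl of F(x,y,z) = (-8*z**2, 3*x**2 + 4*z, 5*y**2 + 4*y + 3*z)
(10*y, -16*z, 6*x)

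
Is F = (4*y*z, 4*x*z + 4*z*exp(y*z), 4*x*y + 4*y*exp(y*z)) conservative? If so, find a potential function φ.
Yes, F is conservative. φ = 4*x*y*z + 4*exp(y*z)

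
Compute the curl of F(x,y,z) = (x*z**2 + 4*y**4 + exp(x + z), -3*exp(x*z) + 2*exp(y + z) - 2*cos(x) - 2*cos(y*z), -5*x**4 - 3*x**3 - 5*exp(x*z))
(3*x*exp(x*z) - 2*y*sin(y*z) - 2*exp(y + z), 20*x**3 + 9*x**2 + 2*x*z + 5*z*exp(x*z) + exp(x + z), -16*y**3 - 3*z*exp(x*z) + 2*sin(x))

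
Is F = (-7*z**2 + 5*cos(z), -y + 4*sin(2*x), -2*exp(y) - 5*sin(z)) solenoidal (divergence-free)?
No, ∇·F = -5*cos(z) - 1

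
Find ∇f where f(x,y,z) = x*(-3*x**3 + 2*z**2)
(-12*x**3 + 2*z**2, 0, 4*x*z)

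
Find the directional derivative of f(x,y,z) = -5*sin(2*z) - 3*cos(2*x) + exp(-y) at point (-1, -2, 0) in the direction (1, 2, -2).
-2*exp(2)/3 - 2*sin(2) + 20/3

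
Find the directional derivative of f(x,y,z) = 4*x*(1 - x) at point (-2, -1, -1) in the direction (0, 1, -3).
0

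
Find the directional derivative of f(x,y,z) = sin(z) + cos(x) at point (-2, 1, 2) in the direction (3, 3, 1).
sqrt(19)*(cos(2) + 3*sin(2))/19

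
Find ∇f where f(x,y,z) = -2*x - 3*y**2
(-2, -6*y, 0)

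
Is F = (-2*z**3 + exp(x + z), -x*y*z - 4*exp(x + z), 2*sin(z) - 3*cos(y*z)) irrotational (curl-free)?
No, ∇×F = (x*y + 3*z*sin(y*z) + 4*exp(x + z), -6*z**2 + exp(x + z), -y*z - 4*exp(x + z))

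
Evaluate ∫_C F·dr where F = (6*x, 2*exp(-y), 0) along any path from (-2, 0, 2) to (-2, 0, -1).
0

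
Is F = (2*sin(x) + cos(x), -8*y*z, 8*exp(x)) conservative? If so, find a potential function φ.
No, ∇×F = (8*y, -8*exp(x), 0) ≠ 0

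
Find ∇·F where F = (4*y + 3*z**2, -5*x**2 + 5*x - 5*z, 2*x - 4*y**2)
0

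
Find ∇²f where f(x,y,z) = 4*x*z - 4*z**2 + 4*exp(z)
4*exp(z) - 8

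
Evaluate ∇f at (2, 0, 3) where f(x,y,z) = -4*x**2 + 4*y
(-16, 4, 0)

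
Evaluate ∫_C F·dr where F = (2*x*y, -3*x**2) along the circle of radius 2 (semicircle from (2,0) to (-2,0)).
0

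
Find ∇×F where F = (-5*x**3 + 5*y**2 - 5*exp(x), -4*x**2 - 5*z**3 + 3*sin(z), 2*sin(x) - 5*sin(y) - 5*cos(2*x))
(15*z**2 - 5*cos(y) - 3*cos(z), -2*(10*sin(x) + 1)*cos(x), -8*x - 10*y)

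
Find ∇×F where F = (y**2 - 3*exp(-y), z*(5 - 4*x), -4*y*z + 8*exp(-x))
(4*x - 4*z - 5, 8*exp(-x), -2*y - 4*z - 3*exp(-y))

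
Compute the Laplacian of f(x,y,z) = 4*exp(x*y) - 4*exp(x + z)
4*x**2*exp(x*y) + 4*y**2*exp(x*y) - 8*exp(x + z)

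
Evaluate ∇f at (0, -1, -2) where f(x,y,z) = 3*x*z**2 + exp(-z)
(12, 0, -exp(2))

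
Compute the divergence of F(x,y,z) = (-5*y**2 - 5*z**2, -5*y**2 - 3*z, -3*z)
-10*y - 3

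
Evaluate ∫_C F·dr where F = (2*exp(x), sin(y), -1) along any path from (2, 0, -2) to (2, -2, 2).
-3 - cos(2)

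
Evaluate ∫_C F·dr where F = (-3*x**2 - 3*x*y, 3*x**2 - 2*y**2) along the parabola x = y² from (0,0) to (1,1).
-34/15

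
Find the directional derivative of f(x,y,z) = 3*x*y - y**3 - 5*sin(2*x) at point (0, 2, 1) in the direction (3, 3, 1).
-48*sqrt(19)/19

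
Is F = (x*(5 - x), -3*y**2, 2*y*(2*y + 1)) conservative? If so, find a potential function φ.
No, ∇×F = (8*y + 2, 0, 0) ≠ 0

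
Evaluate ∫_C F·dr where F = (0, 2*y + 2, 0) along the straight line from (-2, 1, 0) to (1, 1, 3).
0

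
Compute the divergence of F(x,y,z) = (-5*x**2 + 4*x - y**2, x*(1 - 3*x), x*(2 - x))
4 - 10*x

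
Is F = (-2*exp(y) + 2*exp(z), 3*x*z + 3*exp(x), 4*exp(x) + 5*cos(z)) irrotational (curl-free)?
No, ∇×F = (-3*x, -4*exp(x) + 2*exp(z), 3*z + 3*exp(x) + 2*exp(y))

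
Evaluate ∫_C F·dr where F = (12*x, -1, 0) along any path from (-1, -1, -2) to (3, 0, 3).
47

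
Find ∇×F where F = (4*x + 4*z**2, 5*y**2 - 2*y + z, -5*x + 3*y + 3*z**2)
(2, 8*z + 5, 0)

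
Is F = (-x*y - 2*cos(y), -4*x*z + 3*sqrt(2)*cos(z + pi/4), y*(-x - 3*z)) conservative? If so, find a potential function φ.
No, ∇×F = (3*x - 3*z + 3*sqrt(2)*sin(z + pi/4), y, x - 4*z - 2*sin(y)) ≠ 0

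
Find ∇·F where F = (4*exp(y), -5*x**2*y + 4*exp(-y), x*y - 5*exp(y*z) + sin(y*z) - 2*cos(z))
-5*x**2 - 5*y*exp(y*z) + y*cos(y*z) + 2*sin(z) - 4*exp(-y)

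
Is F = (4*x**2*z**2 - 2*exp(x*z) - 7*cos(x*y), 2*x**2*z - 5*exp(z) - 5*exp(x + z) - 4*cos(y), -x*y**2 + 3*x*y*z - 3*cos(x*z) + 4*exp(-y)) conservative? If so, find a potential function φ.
No, ∇×F = (-2*x**2 - 2*x*y + 3*x*z + 5*exp(z) + 5*exp(x + z) - 4*exp(-y), 8*x**2*z - 2*x*exp(x*z) + y**2 - 3*y*z - 3*z*sin(x*z), 4*x*z - 7*x*sin(x*y) - 5*exp(x + z)) ≠ 0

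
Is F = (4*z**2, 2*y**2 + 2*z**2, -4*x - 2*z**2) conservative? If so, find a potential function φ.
No, ∇×F = (-4*z, 8*z + 4, 0) ≠ 0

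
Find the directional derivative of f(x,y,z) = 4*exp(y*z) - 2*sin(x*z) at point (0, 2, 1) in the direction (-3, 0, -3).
sqrt(2)*(1 - 4*exp(2))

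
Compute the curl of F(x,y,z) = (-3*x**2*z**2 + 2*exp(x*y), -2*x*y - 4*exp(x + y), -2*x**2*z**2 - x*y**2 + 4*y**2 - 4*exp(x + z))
(2*y*(4 - x), -6*x**2*z + 4*x*z**2 + y**2 + 4*exp(x + z), -2*x*exp(x*y) - 2*y - 4*exp(x + y))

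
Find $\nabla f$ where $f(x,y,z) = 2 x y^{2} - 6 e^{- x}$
(2*y**2 + 6*exp(-x), 4*x*y, 0)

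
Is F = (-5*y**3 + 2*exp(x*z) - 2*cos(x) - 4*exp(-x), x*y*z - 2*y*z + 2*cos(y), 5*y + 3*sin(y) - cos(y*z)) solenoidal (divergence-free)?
No, ∇·F = x*z + y*sin(y*z) + 2*z*exp(x*z) - 2*z + 2*sin(x) - 2*sin(y) + 4*exp(-x)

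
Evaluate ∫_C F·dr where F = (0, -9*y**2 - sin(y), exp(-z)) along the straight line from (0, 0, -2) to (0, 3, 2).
-82 + cos(3) + 2*sinh(2)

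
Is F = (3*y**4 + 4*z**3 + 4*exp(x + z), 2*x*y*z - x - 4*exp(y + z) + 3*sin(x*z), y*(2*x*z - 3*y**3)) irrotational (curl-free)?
No, ∇×F = (-2*x*y + 2*x*z - 3*x*cos(x*z) - 12*y**3 + 4*exp(y + z), -2*y*z + 12*z**2 + 4*exp(x + z), -12*y**3 + 2*y*z + 3*z*cos(x*z) - 1)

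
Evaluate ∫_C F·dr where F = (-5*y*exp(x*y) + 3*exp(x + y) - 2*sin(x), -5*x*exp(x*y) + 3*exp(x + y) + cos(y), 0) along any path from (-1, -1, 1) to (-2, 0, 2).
-5 - 2*cos(1) + 2*cos(2) + sin(1) + 5*E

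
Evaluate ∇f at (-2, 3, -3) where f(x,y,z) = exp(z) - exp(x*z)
(3*exp(6), 0, (1 + 2*exp(9))*exp(-3))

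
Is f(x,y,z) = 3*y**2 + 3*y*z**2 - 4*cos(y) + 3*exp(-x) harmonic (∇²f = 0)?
No, ∇²f = 6*y + 4*cos(y) + 6 + 3*exp(-x)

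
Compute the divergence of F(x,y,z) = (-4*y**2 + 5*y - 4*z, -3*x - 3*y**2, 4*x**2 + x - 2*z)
-6*y - 2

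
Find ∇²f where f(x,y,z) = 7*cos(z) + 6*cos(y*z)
-6*y**2*cos(y*z) - 6*z**2*cos(y*z) - 7*cos(z)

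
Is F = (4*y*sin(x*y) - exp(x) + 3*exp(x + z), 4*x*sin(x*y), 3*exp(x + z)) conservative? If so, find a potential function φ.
Yes, F is conservative. φ = -exp(x) + 3*exp(x + z) - 4*cos(x*y)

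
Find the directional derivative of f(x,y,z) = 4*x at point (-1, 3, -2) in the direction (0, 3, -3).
0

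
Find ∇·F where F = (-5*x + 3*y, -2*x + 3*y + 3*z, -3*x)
-2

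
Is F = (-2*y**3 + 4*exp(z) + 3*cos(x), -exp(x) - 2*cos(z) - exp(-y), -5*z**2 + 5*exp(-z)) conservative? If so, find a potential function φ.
No, ∇×F = (-2*sin(z), 4*exp(z), 6*y**2 - exp(x)) ≠ 0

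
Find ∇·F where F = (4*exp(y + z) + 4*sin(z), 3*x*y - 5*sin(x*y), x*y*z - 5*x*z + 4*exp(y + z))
x*y - 5*x*cos(x*y) - 2*x + 4*exp(y + z)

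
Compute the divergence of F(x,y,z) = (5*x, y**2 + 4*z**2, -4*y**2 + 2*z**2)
2*y + 4*z + 5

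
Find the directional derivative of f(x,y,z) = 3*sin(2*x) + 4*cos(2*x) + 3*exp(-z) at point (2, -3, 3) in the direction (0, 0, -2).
3*exp(-3)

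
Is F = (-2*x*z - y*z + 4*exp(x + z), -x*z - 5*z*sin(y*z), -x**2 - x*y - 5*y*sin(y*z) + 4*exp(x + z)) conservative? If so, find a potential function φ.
Yes, F is conservative. φ = -x**2*z - x*y*z + 4*exp(x + z) + 5*cos(y*z)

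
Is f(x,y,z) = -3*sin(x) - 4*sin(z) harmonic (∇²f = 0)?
No, ∇²f = 3*sin(x) + 4*sin(z)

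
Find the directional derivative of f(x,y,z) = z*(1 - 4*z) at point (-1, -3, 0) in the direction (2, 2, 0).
0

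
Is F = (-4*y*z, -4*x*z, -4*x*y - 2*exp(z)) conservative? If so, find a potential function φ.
Yes, F is conservative. φ = -4*x*y*z - 2*exp(z)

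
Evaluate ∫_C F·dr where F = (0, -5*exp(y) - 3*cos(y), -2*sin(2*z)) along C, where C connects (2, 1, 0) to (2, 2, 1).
-5*exp(2) - 3*sin(2) - 1 + cos(2) + 3*sin(1) + 5*E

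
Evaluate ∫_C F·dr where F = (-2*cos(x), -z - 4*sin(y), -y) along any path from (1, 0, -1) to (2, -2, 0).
-4 - 2*sin(2) + 4*cos(2) + 2*sin(1)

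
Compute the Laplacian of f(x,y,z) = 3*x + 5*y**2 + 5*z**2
20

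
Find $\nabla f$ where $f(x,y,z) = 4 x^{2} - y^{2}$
(8*x, -2*y, 0)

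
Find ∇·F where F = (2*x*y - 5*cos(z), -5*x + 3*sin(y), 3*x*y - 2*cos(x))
2*y + 3*cos(y)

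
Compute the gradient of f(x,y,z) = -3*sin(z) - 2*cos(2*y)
(0, 4*sin(2*y), -3*cos(z))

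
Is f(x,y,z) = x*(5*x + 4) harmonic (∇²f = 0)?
No, ∇²f = 10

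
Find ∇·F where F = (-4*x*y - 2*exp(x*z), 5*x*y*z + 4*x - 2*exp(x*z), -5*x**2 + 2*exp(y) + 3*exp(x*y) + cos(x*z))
5*x*z - x*sin(x*z) - 4*y - 2*z*exp(x*z)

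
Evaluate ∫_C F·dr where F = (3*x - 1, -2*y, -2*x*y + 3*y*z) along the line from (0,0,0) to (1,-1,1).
-5/6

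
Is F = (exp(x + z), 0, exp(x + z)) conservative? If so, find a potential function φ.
Yes, F is conservative. φ = exp(x + z)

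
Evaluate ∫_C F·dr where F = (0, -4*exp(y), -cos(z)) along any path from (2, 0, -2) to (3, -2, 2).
-2*sin(2) - 4*exp(-2) + 4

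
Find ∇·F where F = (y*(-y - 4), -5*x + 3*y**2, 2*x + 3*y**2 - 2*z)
6*y - 2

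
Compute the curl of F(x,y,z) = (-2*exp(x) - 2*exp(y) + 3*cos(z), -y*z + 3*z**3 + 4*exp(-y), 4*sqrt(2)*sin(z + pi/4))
(y - 9*z**2, -3*sin(z), 2*exp(y))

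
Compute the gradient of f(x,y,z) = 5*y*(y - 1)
(0, 10*y - 5, 0)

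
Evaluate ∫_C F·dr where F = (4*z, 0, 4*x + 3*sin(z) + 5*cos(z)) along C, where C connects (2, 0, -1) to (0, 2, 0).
3*cos(1) + 5*sin(1) + 5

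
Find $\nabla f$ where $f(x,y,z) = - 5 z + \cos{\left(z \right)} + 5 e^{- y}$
(0, -5*exp(-y), -sin(z) - 5)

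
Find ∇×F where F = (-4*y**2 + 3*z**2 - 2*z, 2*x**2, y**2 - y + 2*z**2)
(2*y - 1, 6*z - 2, 4*x + 8*y)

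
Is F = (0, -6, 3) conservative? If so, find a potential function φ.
Yes, F is conservative. φ = -6*y + 3*z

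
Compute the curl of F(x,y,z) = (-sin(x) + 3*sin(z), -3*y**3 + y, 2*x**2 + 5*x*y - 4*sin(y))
(5*x - 4*cos(y), -4*x - 5*y + 3*cos(z), 0)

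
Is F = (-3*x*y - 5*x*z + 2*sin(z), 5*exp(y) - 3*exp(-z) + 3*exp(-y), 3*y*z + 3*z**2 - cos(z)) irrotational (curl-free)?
No, ∇×F = (3*z - 3*exp(-z), -5*x + 2*cos(z), 3*x)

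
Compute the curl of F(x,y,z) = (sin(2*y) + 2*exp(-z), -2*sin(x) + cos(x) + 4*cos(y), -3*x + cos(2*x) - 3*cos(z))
(0, 2*sin(2*x) + 3 - 2*exp(-z), -sin(x) - 2*cos(x) - 2*cos(2*y))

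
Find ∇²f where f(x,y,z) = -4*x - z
0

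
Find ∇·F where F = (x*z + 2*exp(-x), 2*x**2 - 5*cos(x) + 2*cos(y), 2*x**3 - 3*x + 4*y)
z - 2*sin(y) - 2*exp(-x)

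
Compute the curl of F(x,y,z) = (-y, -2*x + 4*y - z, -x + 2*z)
(1, 1, -1)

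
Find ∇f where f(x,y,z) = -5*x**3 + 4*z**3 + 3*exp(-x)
(-15*x**2 - 3*exp(-x), 0, 12*z**2)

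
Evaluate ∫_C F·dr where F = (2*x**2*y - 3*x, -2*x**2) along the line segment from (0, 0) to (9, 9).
2673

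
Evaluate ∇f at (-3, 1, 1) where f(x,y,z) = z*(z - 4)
(0, 0, -2)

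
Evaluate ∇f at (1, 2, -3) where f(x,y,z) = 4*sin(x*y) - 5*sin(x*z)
(15*cos(3) + 8*cos(2), 4*cos(2), -5*cos(3))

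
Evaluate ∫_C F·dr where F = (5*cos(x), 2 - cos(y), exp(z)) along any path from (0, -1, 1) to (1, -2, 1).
-2 + sin(2) + 4*sin(1)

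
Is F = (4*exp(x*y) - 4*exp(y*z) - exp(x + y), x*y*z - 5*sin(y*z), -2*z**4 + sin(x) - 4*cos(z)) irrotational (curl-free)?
No, ∇×F = (y*(-x + 5*cos(y*z)), -4*y*exp(y*z) - cos(x), -4*x*exp(x*y) + y*z + 4*z*exp(y*z) + exp(x + y))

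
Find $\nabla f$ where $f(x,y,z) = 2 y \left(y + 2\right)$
(0, 4*y + 4, 0)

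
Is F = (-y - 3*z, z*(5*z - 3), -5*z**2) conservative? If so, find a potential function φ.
No, ∇×F = (3 - 10*z, -3, 1) ≠ 0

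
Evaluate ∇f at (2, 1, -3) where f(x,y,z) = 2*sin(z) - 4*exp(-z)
(0, 0, 2*cos(3) + 4*exp(3))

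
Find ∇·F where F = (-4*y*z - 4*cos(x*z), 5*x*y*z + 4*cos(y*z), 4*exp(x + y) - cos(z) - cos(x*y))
5*x*z + 4*z*sin(x*z) - 4*z*sin(y*z) + sin(z)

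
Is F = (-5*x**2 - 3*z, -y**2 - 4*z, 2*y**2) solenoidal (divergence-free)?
No, ∇·F = -10*x - 2*y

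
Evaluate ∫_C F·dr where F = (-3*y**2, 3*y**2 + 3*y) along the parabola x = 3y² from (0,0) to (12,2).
-58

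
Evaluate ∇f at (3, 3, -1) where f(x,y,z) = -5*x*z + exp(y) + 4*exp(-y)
(5, (-4 + exp(6))*exp(-3), -15)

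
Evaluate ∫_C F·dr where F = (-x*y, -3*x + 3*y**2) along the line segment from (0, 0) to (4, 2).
-44/3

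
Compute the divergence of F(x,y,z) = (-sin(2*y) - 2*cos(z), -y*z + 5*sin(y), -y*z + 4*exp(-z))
-y - z + 5*cos(y) - 4*exp(-z)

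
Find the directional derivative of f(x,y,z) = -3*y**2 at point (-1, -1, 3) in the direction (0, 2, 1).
12*sqrt(5)/5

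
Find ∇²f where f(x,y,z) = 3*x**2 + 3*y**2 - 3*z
12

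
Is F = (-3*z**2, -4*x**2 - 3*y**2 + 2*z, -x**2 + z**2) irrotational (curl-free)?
No, ∇×F = (-2, 2*x - 6*z, -8*x)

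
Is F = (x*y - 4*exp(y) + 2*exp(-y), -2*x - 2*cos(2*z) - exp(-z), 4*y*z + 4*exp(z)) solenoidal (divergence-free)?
No, ∇·F = 5*y + 4*exp(z)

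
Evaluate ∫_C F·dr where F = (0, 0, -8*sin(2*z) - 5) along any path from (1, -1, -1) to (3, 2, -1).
0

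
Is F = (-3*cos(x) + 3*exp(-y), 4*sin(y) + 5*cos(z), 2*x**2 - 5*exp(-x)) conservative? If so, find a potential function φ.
No, ∇×F = (5*sin(z), -4*x - 5*exp(-x), 3*exp(-y)) ≠ 0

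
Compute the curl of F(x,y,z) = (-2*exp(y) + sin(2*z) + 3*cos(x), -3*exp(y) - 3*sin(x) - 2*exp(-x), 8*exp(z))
(0, 2*cos(2*z), 2*exp(y) - 3*cos(x) + 2*exp(-x))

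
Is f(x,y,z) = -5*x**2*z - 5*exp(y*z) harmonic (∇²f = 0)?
No, ∇²f = -5*y**2*exp(y*z) - 5*z**2*exp(y*z) - 10*z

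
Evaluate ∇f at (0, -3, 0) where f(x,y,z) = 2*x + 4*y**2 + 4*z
(2, -24, 4)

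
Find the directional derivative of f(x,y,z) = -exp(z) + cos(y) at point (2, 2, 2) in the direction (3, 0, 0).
0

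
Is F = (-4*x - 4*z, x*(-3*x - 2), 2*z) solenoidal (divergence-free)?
No, ∇·F = -2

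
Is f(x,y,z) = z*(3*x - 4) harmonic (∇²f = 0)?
Yes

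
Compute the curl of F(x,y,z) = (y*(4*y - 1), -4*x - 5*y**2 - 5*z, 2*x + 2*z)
(5, -2, -8*y - 3)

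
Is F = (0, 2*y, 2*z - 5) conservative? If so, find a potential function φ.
Yes, F is conservative. φ = y**2 + z**2 - 5*z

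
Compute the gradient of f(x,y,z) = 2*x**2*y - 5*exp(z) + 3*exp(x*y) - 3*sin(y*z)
(y*(4*x + 3*exp(x*y)), 2*x**2 + 3*x*exp(x*y) - 3*z*cos(y*z), -3*y*cos(y*z) - 5*exp(z))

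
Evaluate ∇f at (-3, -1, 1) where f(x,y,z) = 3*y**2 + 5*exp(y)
(0, -6 + 5*exp(-1), 0)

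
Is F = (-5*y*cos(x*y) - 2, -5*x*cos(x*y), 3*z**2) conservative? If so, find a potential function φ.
Yes, F is conservative. φ = -2*x + z**3 - 5*sin(x*y)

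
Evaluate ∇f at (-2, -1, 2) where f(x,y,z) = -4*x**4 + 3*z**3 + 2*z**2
(128, 0, 44)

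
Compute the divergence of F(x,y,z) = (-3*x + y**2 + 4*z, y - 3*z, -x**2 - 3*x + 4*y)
-2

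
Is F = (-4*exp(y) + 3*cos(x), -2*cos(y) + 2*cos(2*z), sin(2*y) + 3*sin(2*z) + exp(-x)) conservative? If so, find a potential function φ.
No, ∇×F = (4*sin(2*z) + 2*cos(2*y), exp(-x), 4*exp(y)) ≠ 0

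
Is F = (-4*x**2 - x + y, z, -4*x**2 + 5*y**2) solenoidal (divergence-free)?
No, ∇·F = -8*x - 1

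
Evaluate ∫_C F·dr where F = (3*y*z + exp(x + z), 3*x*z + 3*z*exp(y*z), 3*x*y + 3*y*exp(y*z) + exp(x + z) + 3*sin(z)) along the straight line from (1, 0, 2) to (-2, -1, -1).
-exp(3) - 9 - 3*cos(1) + 3*cos(2) + exp(-3) + 3*E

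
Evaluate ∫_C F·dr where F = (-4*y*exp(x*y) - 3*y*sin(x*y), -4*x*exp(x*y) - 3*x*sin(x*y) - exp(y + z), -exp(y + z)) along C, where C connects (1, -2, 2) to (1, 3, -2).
-4*exp(3) + 3*cos(3) - E + 4*exp(-2) + 1 - 3*cos(2)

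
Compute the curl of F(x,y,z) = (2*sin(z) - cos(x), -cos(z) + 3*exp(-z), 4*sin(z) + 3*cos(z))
(-sin(z) + 3*exp(-z), 2*cos(z), 0)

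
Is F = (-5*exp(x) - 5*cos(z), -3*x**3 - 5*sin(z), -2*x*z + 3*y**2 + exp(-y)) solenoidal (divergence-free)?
No, ∇·F = -2*x - 5*exp(x)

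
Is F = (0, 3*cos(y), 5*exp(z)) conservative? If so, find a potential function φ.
Yes, F is conservative. φ = 5*exp(z) + 3*sin(y)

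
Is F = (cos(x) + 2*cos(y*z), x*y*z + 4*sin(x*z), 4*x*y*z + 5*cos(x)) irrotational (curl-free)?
No, ∇×F = (x*(-y + 4*z - 4*cos(x*z)), -4*y*z - 2*y*sin(y*z) + 5*sin(x), z*(y + 2*sin(y*z) + 4*cos(x*z)))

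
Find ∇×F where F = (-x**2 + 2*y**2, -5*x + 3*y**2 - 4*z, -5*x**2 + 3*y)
(7, 10*x, -4*y - 5)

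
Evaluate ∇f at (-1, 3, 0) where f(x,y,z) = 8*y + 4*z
(0, 8, 4)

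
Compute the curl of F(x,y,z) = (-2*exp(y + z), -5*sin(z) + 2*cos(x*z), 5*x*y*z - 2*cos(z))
(5*x*z + 2*x*sin(x*z) + 5*cos(z), -5*y*z - 2*exp(y + z), -2*z*sin(x*z) + 2*exp(y + z))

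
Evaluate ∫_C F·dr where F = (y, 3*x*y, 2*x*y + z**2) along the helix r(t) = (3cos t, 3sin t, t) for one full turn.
pi*(-27 + 8*pi**2)/3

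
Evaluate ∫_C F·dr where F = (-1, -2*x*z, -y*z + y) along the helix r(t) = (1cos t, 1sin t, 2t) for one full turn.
4*pi*(2 - pi)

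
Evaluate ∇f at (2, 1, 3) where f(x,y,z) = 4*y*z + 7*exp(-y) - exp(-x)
(exp(-2), 12 - 7*exp(-1), 4)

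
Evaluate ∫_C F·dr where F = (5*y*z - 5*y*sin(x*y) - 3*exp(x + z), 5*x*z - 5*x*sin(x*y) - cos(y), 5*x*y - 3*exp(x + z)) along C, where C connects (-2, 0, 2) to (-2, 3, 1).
-32 - 3*exp(-1) - sin(3) + 5*cos(6)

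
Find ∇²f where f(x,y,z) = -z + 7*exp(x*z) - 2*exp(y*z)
7*x**2*exp(x*z) - 2*y**2*exp(y*z) + 7*z**2*exp(x*z) - 2*z**2*exp(y*z)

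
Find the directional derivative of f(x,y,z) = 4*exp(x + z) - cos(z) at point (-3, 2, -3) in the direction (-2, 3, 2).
-2*sqrt(17)*sin(3)/17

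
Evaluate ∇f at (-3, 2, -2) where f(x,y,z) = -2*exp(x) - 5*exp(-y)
(-2*exp(-3), 5*exp(-2), 0)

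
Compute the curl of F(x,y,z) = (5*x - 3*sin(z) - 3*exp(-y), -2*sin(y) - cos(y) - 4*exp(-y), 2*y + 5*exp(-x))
(2, -3*cos(z) + 5*exp(-x), -3*exp(-y))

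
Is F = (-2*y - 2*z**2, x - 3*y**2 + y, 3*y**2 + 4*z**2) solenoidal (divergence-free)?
No, ∇·F = -6*y + 8*z + 1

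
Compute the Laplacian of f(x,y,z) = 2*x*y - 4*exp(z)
-4*exp(z)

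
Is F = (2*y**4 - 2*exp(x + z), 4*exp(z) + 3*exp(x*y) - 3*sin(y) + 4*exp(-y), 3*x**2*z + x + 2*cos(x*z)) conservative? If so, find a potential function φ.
No, ∇×F = (-4*exp(z), -6*x*z + 2*z*sin(x*z) - 2*exp(x + z) - 1, y*(-8*y**2 + 3*exp(x*y))) ≠ 0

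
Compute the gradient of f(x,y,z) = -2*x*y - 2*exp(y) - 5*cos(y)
(-2*y, -2*x - 2*exp(y) + 5*sin(y), 0)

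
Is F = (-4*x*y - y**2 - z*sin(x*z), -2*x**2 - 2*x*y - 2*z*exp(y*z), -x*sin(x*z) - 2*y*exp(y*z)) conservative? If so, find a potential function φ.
Yes, F is conservative. φ = -2*x**2*y - x*y**2 - 2*exp(y*z) + cos(x*z)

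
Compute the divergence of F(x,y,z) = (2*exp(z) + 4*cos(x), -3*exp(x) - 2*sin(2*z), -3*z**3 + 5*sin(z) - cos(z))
-9*z**2 - 4*sin(x) + sin(z) + 5*cos(z)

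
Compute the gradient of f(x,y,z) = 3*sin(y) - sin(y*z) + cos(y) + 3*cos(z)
(0, -z*cos(y*z) - sin(y) + 3*cos(y), -y*cos(y*z) - 3*sin(z))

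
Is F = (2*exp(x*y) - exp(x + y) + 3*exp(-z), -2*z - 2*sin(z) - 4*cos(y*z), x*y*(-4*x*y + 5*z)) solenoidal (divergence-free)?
No, ∇·F = 5*x*y + 2*y*exp(x*y) + 4*z*sin(y*z) - exp(x + y)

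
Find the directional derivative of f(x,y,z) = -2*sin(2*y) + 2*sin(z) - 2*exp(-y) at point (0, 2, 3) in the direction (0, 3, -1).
sqrt(10)*(3 - exp(2)*cos(3) - 6*exp(2)*cos(4))*exp(-2)/5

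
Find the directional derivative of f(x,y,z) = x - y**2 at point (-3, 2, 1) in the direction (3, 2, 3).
-5*sqrt(22)/22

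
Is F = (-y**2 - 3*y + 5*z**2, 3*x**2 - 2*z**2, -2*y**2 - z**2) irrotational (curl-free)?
No, ∇×F = (-4*y + 4*z, 10*z, 6*x + 2*y + 3)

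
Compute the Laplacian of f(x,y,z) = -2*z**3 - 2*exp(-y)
-12*z - 2*exp(-y)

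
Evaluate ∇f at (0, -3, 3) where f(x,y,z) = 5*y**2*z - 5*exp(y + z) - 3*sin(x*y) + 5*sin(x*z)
(24, -95, 40)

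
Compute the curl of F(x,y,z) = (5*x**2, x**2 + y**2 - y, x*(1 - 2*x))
(0, 4*x - 1, 2*x)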